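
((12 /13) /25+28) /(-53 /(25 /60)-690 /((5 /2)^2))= -2278 /19305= -0.12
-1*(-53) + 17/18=971/18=53.94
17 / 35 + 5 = 5.49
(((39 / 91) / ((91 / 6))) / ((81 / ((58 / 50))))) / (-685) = -0.00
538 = 538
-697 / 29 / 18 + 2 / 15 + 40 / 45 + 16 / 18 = 0.58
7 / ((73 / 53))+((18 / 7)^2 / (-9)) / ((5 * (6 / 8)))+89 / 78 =8408263 / 1395030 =6.03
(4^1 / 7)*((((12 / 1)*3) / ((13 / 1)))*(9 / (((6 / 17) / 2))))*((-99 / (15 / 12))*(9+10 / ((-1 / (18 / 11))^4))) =-312377363136 / 605605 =-515810.41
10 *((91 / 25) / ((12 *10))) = 91 / 300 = 0.30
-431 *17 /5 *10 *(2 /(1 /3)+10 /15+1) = -337042 /3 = -112347.33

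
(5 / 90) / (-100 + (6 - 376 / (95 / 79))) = -95 / 695412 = -0.00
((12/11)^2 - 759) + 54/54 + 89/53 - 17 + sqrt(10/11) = -4951674/6413 + sqrt(110)/11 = -771.18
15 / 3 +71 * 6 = 431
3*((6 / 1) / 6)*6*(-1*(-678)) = 12204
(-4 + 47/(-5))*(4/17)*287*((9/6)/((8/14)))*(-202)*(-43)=-1753742487/85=-20632264.55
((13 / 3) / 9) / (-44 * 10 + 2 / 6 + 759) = 0.00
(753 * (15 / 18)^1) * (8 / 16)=1255 / 4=313.75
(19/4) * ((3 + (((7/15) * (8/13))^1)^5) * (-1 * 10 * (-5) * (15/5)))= 16081649350619/7518683250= 2138.89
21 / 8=2.62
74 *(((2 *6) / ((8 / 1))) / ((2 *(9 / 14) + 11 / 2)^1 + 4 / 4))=1554 / 109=14.26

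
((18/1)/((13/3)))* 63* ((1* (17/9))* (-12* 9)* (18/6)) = -2082024/13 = -160155.69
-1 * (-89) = 89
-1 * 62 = -62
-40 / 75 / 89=-8 / 1335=-0.01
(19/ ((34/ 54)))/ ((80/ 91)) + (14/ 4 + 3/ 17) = 51683/ 1360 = 38.00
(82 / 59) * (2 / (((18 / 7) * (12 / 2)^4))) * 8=287 / 43011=0.01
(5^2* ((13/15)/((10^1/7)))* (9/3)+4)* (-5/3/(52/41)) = -6765/104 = -65.05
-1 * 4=-4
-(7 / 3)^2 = -5.44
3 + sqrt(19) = 7.36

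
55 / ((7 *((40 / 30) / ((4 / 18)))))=55 / 42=1.31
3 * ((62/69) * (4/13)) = 248/299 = 0.83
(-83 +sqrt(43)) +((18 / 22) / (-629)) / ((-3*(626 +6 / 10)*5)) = -1799209838 / 21677227 +sqrt(43) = -76.44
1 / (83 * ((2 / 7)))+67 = 11129 / 166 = 67.04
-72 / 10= -36 / 5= -7.20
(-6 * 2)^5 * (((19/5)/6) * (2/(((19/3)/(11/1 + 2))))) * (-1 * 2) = 6469632/5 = 1293926.40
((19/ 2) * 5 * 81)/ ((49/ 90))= 346275/ 49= 7066.84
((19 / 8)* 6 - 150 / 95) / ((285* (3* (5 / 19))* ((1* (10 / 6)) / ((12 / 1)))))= 963 / 2375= 0.41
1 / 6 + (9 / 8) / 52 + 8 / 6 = 633 / 416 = 1.52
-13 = -13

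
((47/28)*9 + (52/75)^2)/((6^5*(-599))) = -2455087/733607280000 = -0.00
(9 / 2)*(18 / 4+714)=12933 / 4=3233.25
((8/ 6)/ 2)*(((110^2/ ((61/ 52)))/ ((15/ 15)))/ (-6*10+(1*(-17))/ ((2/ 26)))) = -1258400/ 51423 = -24.47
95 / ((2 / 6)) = 285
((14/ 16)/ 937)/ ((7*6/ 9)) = 3/ 14992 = 0.00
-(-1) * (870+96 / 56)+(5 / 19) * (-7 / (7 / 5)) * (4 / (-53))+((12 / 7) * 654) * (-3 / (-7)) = 66726706 / 49343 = 1352.30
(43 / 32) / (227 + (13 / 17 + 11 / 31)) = 22661 / 3847008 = 0.01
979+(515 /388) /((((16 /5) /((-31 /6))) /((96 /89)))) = 33727003 /34532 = 976.69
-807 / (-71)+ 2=949 / 71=13.37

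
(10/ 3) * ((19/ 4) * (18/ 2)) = 285/ 2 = 142.50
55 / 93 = 0.59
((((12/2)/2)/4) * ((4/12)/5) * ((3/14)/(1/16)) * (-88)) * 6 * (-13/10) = 20592/175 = 117.67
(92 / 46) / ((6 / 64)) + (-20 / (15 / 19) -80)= -84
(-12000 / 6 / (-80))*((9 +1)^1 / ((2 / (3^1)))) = 375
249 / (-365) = -249 / 365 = -0.68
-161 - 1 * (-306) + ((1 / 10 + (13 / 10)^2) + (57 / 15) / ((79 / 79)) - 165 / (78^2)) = 3816769 / 25350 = 150.56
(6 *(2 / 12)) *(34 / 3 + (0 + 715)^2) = 1533709 / 3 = 511236.33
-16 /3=-5.33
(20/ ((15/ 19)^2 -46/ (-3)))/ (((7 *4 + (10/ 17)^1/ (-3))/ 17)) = 9389610/ 12252229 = 0.77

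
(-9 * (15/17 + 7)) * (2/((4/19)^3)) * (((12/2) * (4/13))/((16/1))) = -12407931/7072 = -1754.52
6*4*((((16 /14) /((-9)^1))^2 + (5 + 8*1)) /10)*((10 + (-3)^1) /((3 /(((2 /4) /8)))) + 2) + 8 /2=5638603 /79380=71.03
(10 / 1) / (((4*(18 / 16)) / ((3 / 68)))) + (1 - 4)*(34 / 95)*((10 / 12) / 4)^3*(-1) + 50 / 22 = 2.38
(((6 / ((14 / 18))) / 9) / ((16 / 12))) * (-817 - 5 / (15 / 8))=-7377 / 14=-526.93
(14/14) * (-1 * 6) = -6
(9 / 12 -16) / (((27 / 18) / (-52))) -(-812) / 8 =3781 / 6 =630.17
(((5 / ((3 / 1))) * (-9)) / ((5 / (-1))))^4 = 81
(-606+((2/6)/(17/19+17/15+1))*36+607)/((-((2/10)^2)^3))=-66921875/863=-77545.63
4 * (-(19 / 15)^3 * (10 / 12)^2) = -6859 / 1215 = -5.65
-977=-977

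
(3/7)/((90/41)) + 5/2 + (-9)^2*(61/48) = 177463/1680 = 105.63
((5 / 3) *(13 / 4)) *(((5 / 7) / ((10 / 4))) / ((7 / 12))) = 2.65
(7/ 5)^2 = 49/ 25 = 1.96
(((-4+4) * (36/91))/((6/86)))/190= 0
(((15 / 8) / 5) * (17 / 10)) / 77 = 51 / 6160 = 0.01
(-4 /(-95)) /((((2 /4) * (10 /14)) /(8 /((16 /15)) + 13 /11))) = 5348 /5225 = 1.02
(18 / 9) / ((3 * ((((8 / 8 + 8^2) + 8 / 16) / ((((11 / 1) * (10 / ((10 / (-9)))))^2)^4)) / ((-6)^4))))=15945028319714459328 / 131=121717773432934804.03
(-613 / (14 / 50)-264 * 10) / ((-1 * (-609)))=-33805 / 4263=-7.93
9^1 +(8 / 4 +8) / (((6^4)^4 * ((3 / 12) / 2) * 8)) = 12694994583557 / 1410554953728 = 9.00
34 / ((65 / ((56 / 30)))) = 952 / 975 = 0.98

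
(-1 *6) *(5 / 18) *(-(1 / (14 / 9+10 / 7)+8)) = 7835 / 564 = 13.89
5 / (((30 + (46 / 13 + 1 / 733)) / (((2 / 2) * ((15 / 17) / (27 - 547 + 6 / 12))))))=-1429350 / 5645112463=-0.00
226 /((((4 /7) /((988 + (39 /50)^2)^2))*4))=4831757098271831 /50000000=96635141.97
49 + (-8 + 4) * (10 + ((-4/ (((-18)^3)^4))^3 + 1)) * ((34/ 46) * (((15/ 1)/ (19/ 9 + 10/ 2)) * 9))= -20822341327914092356574213439784247571486080939/ 36632938326994334771788474353002553418973184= -568.40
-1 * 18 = -18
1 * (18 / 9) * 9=18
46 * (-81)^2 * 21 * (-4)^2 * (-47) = -4766120352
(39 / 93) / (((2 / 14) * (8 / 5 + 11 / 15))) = 39 / 31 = 1.26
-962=-962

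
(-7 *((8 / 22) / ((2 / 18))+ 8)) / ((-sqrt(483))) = 124 *sqrt(483) / 759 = 3.59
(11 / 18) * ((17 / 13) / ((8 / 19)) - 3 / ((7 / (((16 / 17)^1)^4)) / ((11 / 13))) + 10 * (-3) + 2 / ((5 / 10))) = -15502806121 / 1094459184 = -14.16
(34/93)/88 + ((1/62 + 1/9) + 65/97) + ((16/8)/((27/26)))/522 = 750735991/932374476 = 0.81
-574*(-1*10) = 5740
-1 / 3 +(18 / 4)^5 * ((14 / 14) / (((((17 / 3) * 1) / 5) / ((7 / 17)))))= 670.10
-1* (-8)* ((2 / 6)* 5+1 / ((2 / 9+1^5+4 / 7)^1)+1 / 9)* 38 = 722000 / 1017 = 709.93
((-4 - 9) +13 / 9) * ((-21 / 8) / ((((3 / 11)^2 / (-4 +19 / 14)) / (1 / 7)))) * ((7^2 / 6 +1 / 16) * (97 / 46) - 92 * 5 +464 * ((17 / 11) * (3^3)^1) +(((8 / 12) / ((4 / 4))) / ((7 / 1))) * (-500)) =-16975665304741 / 5842368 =-2905613.84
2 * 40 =80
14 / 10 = 7 / 5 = 1.40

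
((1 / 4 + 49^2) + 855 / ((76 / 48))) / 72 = 11765 / 288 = 40.85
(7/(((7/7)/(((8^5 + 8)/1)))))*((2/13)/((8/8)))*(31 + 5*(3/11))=1142346.74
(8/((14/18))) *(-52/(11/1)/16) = -234/77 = -3.04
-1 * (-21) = 21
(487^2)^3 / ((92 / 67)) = 893816916644753203 / 92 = 9715401267877752.21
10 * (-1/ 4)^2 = 5/ 8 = 0.62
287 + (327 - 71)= 543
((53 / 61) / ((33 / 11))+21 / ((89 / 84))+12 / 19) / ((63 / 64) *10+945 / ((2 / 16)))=41078368 / 14992069491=0.00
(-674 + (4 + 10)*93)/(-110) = -314/55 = -5.71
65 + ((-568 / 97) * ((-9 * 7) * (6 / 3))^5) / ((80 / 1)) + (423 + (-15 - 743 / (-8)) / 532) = 685464154956189 / 294880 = 2324552885.77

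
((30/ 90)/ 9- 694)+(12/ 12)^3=-692.96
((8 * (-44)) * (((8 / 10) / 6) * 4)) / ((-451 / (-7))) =-1792 / 615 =-2.91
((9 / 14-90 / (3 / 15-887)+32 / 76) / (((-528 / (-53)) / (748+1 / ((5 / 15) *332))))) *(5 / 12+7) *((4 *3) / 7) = 1112.54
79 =79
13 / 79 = 0.16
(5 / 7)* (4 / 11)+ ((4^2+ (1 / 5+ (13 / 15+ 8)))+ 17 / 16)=487667 / 18480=26.39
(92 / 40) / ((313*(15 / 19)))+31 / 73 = 1487351 / 3427350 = 0.43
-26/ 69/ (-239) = 26/ 16491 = 0.00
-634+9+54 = -571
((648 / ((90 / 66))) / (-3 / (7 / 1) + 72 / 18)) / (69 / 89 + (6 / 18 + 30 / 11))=24424092 / 704125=34.69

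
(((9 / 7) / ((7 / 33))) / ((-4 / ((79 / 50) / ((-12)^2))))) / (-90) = 869 / 4704000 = 0.00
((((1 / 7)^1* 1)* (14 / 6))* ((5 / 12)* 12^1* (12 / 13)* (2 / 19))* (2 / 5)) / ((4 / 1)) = 4 / 247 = 0.02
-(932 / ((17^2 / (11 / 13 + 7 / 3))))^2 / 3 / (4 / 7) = -23372934592 / 381106323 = -61.33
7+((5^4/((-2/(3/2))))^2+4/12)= 10547227/48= 219733.90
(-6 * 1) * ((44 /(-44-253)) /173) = 8 /1557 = 0.01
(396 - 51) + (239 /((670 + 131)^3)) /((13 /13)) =177303228584 /513922401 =345.00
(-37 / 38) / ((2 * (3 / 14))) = -259 / 114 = -2.27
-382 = -382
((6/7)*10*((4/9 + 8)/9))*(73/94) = 55480/8883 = 6.25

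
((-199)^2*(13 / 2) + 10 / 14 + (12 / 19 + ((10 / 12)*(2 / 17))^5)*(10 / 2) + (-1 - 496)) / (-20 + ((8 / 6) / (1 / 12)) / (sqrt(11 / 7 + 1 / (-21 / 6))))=-117893328980797285 / 4609230664248 - 23578665796159457*sqrt(7) / 3456922998186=-43623.56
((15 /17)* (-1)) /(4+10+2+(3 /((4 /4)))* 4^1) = -15 /476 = -0.03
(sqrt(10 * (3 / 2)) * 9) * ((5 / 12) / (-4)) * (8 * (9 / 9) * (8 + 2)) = -75 * sqrt(15) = -290.47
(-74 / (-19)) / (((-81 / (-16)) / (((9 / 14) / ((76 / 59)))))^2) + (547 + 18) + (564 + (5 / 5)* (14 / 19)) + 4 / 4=30783498932 / 27223371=1130.77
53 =53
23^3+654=12821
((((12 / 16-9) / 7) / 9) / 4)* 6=-11 / 56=-0.20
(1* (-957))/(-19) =957/19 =50.37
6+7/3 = 25/3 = 8.33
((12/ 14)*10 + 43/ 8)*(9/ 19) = 6.61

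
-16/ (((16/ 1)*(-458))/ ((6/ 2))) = 3/ 458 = 0.01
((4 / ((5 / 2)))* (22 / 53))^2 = 30976 / 70225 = 0.44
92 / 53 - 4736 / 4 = -62660 / 53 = -1182.26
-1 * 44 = -44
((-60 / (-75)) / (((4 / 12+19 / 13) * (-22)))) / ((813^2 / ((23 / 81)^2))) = -6877 / 2782662965775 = -0.00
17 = 17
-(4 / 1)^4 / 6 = -128 / 3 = -42.67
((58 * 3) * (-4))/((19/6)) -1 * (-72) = -147.79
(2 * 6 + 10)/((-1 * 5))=-22/5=-4.40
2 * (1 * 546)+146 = 1238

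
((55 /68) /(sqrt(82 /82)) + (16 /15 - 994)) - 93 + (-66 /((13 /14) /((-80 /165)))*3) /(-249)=-1194723293 /1100580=-1085.54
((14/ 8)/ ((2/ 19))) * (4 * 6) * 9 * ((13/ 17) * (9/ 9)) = 46683/ 17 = 2746.06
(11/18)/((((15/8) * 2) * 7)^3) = 352/10418625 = 0.00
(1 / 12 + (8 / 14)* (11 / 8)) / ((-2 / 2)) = -73 / 84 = -0.87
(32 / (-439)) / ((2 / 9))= -0.33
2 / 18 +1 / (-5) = -4 / 45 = -0.09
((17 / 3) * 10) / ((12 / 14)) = 595 / 9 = 66.11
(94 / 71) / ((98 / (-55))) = -0.74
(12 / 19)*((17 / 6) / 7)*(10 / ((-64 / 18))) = -765 / 1064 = -0.72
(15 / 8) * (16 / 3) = 10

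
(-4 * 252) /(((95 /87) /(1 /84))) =-1044 /95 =-10.99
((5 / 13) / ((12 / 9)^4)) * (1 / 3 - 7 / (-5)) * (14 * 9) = 26.58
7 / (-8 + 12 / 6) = -7 / 6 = -1.17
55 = 55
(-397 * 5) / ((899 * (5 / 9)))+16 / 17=-46357 / 15283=-3.03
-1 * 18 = -18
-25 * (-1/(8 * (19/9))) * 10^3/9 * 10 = 31250/19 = 1644.74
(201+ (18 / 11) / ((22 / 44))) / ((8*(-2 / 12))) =-6741 / 44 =-153.20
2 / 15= 0.13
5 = 5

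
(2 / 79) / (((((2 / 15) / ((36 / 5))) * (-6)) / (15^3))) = -60750 / 79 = -768.99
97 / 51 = 1.90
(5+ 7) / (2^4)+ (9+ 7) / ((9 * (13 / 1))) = 415 / 468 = 0.89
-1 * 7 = -7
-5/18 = -0.28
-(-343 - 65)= 408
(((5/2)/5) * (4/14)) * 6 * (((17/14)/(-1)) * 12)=-612/49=-12.49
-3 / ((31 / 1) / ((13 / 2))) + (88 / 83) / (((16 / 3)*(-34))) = -111081 / 174964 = -0.63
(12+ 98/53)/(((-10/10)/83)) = -60922/53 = -1149.47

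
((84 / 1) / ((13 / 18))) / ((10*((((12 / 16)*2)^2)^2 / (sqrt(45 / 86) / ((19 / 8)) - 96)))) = -14336 / 65+ 1792*sqrt(430) / 53105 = -219.85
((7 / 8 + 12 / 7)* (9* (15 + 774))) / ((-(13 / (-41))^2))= -1730833245 / 9464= -182886.01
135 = 135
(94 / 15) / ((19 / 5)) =94 / 57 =1.65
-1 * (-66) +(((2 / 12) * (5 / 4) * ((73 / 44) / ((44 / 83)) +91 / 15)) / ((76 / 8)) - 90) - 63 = -114940427 / 1324224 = -86.80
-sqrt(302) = -17.38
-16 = -16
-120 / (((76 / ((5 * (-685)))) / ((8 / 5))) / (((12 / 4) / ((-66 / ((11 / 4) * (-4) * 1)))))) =82200 / 19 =4326.32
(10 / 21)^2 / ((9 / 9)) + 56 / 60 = 2558 / 2205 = 1.16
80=80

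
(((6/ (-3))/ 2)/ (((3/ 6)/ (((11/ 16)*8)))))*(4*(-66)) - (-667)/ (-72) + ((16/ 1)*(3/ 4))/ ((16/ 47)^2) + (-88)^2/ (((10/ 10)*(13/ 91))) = 57206.28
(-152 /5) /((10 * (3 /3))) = -76 /25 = -3.04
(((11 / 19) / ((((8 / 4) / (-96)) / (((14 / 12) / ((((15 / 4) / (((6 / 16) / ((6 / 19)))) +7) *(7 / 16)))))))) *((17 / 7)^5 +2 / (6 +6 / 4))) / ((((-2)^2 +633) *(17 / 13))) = -30082036864 / 40530668745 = -0.74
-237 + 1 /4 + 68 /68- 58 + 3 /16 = -293.56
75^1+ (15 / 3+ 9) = 89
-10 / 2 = -5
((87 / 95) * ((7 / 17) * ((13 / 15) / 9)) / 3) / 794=0.00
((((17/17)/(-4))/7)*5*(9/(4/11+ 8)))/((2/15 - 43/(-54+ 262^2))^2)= -5239734996375/480212928356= -10.91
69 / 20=3.45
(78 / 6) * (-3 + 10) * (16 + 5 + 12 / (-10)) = 9009 / 5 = 1801.80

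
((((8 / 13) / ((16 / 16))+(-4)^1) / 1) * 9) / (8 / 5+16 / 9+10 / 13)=-8910 / 1213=-7.35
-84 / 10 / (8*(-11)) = 21 / 220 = 0.10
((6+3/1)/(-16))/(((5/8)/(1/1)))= -9/10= -0.90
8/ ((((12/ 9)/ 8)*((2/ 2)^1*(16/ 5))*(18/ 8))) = 20/ 3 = 6.67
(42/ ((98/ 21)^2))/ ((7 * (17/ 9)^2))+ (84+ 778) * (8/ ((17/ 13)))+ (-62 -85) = 145192421/ 28322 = 5126.49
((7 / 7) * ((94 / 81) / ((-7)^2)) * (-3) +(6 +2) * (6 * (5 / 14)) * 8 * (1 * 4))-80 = 619826 / 1323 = 468.50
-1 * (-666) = 666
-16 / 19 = -0.84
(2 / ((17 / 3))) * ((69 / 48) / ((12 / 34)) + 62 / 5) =7907 / 1360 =5.81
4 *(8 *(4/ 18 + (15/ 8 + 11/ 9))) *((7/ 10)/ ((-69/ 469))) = -1569274/ 3105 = -505.40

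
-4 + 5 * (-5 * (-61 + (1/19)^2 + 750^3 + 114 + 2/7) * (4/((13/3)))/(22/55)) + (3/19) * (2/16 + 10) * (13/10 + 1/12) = -127929391168600573/5256160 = -24338945383.82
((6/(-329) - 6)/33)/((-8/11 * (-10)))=-33/1316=-0.03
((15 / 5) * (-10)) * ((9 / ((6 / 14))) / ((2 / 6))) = -1890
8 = 8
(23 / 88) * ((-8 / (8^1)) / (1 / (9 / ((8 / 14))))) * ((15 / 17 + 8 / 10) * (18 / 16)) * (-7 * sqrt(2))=1186731 * sqrt(2) / 21760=77.13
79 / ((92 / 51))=4029 / 92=43.79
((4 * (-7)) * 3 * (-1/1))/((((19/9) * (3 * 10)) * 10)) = 63/475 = 0.13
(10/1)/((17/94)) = 940/17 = 55.29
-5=-5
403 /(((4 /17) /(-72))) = -123318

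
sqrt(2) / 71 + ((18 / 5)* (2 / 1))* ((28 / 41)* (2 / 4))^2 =sqrt(2) / 71 + 7056 / 8405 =0.86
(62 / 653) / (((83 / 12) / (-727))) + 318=16694394 / 54199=308.02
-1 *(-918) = 918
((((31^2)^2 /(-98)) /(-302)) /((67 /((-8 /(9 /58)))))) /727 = -107128436 /3243581019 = -0.03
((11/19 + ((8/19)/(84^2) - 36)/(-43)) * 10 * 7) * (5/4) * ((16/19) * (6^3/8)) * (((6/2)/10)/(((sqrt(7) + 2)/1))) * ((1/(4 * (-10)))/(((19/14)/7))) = 21429933/294937 - 21429933 * sqrt(7)/589874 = -23.46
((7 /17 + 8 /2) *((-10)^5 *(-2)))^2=225000000000000 /289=778546712802.77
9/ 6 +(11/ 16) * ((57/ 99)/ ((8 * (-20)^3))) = 4607981/ 3072000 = 1.50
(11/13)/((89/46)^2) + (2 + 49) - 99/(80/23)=187522399/8237840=22.76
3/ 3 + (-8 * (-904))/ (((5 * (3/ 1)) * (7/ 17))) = 123049/ 105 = 1171.90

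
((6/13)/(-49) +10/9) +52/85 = 834976/487305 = 1.71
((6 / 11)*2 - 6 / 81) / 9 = 302 / 2673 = 0.11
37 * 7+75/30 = 523/2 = 261.50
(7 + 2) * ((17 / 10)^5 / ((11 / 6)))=69.70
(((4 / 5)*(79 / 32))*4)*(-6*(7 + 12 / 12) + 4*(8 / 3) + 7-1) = -3713 / 15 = -247.53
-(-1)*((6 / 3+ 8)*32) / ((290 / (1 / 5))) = 32 / 145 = 0.22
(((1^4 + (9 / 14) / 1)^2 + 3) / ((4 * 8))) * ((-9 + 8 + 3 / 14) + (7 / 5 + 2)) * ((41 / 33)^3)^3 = 22306822863801320657 / 6792166037277815040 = 3.28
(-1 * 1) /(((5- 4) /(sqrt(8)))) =-2 * sqrt(2) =-2.83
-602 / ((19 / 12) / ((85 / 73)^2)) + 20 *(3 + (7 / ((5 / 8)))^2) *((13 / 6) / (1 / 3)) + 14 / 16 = 65540135673 / 4050040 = 16182.59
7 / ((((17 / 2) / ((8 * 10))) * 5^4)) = 224 / 2125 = 0.11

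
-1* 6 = -6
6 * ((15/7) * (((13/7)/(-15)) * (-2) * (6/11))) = 936/539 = 1.74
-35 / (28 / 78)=-195 / 2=-97.50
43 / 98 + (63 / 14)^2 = 4055 / 196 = 20.69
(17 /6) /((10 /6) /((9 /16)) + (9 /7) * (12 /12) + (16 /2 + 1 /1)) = 1071 /5008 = 0.21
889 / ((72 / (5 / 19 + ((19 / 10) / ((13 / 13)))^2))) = 2180717 / 45600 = 47.82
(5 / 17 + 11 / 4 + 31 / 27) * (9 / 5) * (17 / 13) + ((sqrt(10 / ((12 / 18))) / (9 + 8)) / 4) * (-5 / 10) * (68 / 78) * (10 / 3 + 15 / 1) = 7697 / 780 - 55 * sqrt(15) / 468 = 9.41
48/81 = 16/27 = 0.59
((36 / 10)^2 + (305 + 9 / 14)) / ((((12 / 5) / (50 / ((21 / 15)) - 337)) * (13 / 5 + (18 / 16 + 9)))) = -78392233 / 24941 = -3143.11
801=801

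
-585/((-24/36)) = 1755/2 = 877.50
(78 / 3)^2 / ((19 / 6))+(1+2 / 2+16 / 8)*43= 7324 / 19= 385.47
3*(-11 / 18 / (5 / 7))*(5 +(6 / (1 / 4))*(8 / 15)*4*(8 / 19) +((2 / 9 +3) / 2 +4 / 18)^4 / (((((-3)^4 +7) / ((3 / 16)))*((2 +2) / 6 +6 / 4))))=-68.19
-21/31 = -0.68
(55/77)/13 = 5/91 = 0.05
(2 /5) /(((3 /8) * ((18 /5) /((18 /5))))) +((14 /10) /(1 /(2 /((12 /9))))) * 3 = 221 /30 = 7.37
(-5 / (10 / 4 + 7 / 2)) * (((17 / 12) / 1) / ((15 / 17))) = -289 / 216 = -1.34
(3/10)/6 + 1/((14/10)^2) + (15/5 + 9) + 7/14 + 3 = 15739/980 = 16.06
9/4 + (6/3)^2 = 25/4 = 6.25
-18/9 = -2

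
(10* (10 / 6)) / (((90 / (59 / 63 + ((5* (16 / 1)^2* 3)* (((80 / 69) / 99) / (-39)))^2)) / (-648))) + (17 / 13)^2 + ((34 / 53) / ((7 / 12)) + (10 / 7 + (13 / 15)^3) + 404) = 16694470650971318 / 121903996339125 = 136.95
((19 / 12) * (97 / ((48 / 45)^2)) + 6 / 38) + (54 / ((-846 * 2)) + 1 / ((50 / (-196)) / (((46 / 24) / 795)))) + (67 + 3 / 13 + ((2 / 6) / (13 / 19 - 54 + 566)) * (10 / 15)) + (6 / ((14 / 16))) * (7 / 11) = 15698312595412755359 / 75948532792704000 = 206.70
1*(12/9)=4/3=1.33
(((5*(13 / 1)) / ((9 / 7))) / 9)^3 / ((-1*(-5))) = 18839275 / 531441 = 35.45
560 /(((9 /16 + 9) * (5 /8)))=93.70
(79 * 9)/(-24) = -237/8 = -29.62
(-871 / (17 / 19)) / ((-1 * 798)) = 871 / 714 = 1.22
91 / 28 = 3.25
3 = 3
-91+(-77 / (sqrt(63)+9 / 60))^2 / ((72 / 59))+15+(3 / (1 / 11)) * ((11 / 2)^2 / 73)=2756541552881 / 185299252452 - 699622000 * sqrt(7) / 634586481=11.96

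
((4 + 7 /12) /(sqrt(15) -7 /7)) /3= 55 /504 + 55 *sqrt(15) /504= 0.53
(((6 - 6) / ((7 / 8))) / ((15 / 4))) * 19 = 0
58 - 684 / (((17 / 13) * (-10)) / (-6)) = -21746 / 85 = -255.84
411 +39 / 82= 33741 / 82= 411.48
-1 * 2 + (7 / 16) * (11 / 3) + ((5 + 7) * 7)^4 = 2389782509 / 48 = 49787135.60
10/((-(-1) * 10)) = 1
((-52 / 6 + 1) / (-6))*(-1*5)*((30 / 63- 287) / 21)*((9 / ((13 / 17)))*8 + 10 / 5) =432471875 / 51597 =8381.73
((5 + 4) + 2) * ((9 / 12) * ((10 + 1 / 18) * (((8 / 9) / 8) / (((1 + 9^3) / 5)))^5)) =0.00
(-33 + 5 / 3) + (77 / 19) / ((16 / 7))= -26959 / 912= -29.56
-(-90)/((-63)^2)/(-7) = -10/3087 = -0.00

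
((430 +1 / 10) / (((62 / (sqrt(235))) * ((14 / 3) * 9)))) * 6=4301 * sqrt(235) / 4340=15.19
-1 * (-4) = 4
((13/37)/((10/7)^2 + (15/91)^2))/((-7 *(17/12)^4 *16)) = -19931184/52920993625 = -0.00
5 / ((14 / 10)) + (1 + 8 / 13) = 472 / 91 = 5.19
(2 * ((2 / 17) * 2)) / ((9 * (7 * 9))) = 8 / 9639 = 0.00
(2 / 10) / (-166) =-1 / 830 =-0.00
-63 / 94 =-0.67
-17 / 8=-2.12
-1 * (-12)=12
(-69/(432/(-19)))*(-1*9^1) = -437/16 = -27.31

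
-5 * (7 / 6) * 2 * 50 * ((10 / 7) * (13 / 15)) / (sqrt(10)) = -228.39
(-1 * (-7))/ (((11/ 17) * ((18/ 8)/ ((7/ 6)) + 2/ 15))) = 24990/ 4763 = 5.25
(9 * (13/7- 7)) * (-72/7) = 23328/49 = 476.08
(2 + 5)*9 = 63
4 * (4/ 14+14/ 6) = 220/ 21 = 10.48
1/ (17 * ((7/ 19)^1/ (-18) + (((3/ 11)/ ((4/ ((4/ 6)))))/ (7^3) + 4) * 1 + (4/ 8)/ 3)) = 1290366/ 90954845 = 0.01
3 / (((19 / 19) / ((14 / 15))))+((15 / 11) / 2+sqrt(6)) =sqrt(6)+383 / 110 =5.93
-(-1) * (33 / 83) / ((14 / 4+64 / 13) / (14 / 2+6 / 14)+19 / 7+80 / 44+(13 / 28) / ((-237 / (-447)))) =0.06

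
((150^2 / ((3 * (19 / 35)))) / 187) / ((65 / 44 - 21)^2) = 46200000 / 238335563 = 0.19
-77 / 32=-2.41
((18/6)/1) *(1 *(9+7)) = 48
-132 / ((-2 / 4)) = 264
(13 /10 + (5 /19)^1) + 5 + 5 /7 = 9679 /1330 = 7.28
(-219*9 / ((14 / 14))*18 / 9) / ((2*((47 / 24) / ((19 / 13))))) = -898776 / 611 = -1470.99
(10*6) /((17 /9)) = 540 /17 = 31.76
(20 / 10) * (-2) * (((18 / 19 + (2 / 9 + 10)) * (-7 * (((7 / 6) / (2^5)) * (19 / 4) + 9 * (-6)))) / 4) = -276351215 / 65664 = -4208.57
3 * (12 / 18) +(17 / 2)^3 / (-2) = -4881 / 16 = -305.06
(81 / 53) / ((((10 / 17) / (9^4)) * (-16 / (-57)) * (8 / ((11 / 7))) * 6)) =1888209873 / 949760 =1988.09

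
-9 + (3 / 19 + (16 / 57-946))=-954.56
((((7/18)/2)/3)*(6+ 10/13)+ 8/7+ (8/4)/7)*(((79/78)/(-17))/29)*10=-1812260/47240739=-0.04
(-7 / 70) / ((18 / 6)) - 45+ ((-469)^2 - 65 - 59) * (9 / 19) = 59330321 / 570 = 104088.28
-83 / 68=-1.22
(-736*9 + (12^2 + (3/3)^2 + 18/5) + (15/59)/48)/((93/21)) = -213947041/146320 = -1462.19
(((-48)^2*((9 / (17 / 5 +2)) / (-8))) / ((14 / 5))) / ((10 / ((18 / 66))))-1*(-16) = 872 / 77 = 11.32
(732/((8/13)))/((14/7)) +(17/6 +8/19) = 136345/228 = 598.00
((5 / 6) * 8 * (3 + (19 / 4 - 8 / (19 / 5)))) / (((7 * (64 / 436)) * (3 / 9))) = 233805 / 2128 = 109.87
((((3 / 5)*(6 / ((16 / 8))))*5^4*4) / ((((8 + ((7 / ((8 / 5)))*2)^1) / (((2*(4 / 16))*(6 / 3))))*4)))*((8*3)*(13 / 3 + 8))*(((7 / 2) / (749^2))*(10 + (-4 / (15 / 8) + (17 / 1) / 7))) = 47996400 / 37587067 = 1.28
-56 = -56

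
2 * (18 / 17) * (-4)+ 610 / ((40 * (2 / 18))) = 8757 / 68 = 128.78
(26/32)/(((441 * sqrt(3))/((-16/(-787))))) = 13 * sqrt(3)/1041201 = 0.00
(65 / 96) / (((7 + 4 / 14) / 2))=455 / 2448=0.19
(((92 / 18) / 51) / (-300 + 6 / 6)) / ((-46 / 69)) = 1 / 1989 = 0.00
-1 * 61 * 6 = -366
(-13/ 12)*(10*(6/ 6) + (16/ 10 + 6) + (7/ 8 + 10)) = -14807/ 480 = -30.85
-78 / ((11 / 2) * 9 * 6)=-26 / 99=-0.26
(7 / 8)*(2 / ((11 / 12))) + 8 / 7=235 / 77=3.05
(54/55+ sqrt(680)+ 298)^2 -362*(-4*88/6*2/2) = 65776*sqrt(170)/55+ 1010115208/9075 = 126900.44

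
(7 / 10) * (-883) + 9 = -6091 / 10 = -609.10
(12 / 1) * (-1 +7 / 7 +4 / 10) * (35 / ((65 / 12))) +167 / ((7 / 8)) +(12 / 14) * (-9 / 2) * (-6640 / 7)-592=10474344 / 3185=3288.65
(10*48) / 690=16 / 23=0.70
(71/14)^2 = 5041/196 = 25.72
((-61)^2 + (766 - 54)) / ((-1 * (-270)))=4433 / 270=16.42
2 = 2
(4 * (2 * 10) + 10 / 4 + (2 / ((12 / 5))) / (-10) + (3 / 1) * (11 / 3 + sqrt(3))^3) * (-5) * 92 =-1363325 / 9 - 59800 * sqrt(3) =-255057.19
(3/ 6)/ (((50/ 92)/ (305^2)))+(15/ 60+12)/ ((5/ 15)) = 342479/ 4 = 85619.75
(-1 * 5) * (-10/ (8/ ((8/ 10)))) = 5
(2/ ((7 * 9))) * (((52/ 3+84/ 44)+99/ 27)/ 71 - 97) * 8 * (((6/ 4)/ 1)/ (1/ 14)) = -515.61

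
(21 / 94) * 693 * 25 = 363825 / 94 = 3870.48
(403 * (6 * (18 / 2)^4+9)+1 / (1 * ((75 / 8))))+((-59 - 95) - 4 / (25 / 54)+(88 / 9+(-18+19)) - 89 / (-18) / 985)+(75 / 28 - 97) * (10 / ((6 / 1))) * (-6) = 15868916.46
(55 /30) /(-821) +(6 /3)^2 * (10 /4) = 49249 /4926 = 10.00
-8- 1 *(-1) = -7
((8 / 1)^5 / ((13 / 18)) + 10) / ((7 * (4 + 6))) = 294977 / 455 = 648.30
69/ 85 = 0.81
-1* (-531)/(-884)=-531/884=-0.60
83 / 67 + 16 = 1155 / 67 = 17.24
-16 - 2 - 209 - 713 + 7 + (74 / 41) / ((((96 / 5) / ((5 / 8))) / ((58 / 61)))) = -447992311 / 480192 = -932.94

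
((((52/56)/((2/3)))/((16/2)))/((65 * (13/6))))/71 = 9/516880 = 0.00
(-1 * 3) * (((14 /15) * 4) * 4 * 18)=-4032 /5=-806.40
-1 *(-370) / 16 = 185 / 8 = 23.12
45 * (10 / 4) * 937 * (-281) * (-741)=43898192325 / 2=21949096162.50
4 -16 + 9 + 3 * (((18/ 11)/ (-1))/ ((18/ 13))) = -72/ 11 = -6.55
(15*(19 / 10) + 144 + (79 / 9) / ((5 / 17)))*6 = 18211 / 15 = 1214.07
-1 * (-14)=14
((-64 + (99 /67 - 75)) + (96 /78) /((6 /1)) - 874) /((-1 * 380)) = 660643 /248235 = 2.66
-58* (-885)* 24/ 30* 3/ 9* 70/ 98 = 68440/ 7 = 9777.14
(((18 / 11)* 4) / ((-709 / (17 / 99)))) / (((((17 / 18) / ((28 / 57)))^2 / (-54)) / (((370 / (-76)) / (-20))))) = 56391552 / 10003254767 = 0.01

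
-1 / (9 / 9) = -1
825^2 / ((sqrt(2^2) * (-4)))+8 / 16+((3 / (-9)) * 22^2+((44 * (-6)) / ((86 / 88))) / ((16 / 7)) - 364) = -88464221 / 1032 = -85721.14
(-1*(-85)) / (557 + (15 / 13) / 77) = 85085 / 557572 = 0.15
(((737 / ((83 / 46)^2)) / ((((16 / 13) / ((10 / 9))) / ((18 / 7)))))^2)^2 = 412426028536388841928007250625 / 5407753649365837441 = 76265683549.54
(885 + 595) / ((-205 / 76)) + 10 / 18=-202259 / 369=-548.13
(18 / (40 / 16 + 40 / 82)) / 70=738 / 8575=0.09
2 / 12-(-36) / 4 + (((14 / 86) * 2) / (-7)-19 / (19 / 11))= -1.88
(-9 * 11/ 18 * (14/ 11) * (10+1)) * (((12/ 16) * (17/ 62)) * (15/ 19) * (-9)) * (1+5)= 1590435/ 2356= 675.06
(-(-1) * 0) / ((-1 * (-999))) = 0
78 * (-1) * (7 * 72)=-39312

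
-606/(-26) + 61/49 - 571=-348087/637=-546.45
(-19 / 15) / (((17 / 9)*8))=-57 / 680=-0.08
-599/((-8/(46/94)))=13777/376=36.64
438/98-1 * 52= -2329/49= -47.53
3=3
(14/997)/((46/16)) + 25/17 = 1.48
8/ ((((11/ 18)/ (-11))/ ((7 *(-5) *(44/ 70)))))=3168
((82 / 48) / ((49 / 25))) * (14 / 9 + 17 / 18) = 5125 / 2352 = 2.18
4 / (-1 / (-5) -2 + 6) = 20 / 21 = 0.95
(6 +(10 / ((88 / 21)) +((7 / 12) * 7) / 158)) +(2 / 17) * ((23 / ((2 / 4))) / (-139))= 412657783 / 49282728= 8.37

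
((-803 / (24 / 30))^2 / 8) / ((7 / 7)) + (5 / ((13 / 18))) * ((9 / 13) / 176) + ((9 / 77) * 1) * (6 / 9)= 209772663077 / 1665664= 125939.36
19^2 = 361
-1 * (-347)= 347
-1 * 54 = -54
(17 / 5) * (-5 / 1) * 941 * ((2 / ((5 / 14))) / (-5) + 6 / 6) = 47991 / 25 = 1919.64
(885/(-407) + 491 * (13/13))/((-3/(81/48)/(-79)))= 17681859/814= 21722.19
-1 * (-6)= 6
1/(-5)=-1/5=-0.20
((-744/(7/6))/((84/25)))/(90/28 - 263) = 18600/25459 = 0.73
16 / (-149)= -16 / 149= -0.11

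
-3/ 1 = -3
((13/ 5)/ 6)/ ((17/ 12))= 26/ 85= 0.31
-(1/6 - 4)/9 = 23/54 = 0.43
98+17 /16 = 1585 /16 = 99.06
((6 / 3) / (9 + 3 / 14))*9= 84 / 43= 1.95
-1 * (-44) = 44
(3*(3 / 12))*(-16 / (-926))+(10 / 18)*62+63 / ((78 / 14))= 2479141 / 54171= 45.77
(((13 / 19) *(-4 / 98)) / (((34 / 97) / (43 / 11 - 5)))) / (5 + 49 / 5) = 37830 / 6441589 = 0.01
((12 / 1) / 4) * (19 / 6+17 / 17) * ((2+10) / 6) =25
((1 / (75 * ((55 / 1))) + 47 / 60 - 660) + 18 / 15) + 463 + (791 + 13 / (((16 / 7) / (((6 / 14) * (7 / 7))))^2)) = 629841281 / 1056000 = 596.44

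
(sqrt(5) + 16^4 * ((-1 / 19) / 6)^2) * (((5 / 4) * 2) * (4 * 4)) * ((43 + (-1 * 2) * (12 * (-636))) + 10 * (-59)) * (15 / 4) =2207550 * sqrt(5) + 12056166400 / 1083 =16068426.14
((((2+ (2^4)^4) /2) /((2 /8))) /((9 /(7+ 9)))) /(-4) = -58256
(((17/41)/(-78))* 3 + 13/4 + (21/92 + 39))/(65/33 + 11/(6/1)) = 34356003/3077009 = 11.17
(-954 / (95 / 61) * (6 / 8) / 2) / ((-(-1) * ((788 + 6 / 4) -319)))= -87291 / 178790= -0.49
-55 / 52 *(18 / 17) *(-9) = 4455 / 442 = 10.08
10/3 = 3.33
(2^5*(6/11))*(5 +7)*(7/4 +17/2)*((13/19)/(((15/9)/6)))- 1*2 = 5286.18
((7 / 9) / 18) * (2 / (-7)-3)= -23 / 162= -0.14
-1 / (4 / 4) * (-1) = 1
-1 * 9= -9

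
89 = 89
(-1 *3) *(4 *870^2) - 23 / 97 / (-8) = -7048252777 / 776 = -9082799.97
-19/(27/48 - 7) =304/103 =2.95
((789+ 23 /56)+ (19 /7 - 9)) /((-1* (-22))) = 6265 /176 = 35.60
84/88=21/22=0.95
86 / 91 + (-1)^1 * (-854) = 77800 / 91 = 854.95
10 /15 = 2 /3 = 0.67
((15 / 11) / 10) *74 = 111 / 11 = 10.09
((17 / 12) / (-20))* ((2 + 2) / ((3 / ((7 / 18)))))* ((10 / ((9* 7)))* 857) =-14569 / 2916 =-5.00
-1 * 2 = -2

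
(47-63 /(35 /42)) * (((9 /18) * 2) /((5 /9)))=-1287 /25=-51.48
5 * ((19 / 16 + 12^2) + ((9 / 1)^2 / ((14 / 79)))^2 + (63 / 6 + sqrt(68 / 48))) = 5 * sqrt(51) / 6 + 819554315 / 784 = 1045355.84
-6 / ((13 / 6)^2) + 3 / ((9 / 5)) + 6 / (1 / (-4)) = -11971 / 507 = -23.61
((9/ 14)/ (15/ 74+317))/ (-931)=-333/ 152973541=-0.00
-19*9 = -171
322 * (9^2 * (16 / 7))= 59616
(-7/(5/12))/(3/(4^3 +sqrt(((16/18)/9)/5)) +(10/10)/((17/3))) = -999367712/13285985- 145656 *sqrt(10)/13285985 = -75.25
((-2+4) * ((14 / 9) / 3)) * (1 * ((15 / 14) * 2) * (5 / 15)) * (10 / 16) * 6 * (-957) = -7975 / 3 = -2658.33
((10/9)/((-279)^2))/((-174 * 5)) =-1/60949503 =-0.00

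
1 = 1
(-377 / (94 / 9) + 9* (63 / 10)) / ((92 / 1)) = 2421 / 10810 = 0.22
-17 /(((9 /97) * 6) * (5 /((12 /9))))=-3298 /405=-8.14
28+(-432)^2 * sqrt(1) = 186652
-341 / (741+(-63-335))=-341 / 343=-0.99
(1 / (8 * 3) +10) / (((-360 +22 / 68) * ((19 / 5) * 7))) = -20485 / 19517484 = -0.00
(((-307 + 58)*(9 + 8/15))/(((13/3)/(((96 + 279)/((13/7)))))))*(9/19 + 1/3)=-22048950/247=-89267.00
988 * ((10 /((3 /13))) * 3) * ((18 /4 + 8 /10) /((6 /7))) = 2382562 /3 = 794187.33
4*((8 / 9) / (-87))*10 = -320 / 783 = -0.41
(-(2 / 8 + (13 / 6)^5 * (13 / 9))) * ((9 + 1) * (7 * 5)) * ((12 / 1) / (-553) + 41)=-2744419890125 / 2764368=-992783.84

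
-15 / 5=-3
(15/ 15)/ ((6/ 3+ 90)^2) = 1/ 8464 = 0.00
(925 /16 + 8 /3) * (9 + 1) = 14515 /24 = 604.79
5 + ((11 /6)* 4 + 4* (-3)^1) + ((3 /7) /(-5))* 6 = -19 /105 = -0.18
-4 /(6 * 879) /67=-2 /176679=-0.00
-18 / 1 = -18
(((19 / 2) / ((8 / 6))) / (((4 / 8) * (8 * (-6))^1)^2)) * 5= 95 / 1536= 0.06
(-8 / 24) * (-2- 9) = 11 / 3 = 3.67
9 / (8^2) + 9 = 585 / 64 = 9.14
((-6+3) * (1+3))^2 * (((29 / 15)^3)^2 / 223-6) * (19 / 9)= -4452333210416 / 2540109375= -1752.81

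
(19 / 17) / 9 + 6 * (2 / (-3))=-593 / 153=-3.88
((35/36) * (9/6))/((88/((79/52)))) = 2765/109824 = 0.03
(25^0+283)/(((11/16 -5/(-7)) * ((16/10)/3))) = 59640/157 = 379.87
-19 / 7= -2.71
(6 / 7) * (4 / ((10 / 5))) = 12 / 7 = 1.71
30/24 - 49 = -191/4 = -47.75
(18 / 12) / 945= 1 / 630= 0.00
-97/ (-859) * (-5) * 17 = -8245/ 859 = -9.60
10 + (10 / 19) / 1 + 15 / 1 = 485 / 19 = 25.53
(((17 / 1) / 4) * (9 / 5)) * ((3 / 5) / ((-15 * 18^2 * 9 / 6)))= -17 / 27000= -0.00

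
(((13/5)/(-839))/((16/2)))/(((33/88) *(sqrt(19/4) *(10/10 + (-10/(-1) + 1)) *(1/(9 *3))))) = -39 *sqrt(19)/159410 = -0.00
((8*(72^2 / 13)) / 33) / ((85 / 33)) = 41472 / 1105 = 37.53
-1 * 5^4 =-625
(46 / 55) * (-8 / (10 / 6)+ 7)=46 / 25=1.84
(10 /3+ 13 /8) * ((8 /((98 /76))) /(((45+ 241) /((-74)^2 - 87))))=1740647 /3003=579.64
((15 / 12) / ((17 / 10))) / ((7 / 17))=25 / 14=1.79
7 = 7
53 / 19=2.79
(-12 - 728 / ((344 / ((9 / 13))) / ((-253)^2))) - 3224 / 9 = -36436379 / 387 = -94150.85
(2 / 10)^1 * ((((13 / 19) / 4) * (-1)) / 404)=-13 / 153520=-0.00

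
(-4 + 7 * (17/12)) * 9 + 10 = 253/4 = 63.25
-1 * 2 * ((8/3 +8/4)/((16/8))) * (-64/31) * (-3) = -896/31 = -28.90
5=5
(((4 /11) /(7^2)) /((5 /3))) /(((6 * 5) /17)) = 34 /13475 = 0.00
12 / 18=2 / 3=0.67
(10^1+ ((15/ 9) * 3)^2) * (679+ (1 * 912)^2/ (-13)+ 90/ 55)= -316814855/ 143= -2215488.50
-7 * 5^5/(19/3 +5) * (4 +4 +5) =-853125/34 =-25091.91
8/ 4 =2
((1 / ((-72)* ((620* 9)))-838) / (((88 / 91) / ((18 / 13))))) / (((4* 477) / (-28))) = 16497069169 / 936904320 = 17.61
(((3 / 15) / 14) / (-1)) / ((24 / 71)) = -71 / 1680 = -0.04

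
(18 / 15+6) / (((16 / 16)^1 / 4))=144 / 5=28.80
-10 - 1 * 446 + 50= -406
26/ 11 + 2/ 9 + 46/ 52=8933/ 2574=3.47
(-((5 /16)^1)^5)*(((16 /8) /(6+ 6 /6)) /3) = -3125 /11010048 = -0.00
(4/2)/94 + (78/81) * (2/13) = 0.17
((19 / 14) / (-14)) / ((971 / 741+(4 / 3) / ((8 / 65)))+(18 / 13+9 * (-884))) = 4693 / 384510938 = 0.00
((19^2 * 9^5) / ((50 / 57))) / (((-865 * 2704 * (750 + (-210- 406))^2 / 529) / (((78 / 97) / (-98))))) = 1928286370251 / 767762432528000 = 0.00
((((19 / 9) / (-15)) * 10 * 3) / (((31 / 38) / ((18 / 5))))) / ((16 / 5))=-361 / 62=-5.82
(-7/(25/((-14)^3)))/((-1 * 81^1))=-19208/2025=-9.49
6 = 6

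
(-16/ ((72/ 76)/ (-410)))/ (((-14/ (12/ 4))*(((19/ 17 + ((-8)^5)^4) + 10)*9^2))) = -529720/ 33339031148716194326481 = -0.00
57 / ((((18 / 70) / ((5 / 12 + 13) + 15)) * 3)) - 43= 222121 / 108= 2056.68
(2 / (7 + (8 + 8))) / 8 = 1 / 92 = 0.01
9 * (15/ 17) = 135/ 17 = 7.94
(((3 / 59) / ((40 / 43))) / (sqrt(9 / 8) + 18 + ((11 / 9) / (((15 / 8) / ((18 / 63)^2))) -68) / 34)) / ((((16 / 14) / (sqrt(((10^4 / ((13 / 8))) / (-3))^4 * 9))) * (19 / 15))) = 146183292404352000000000 / 4885988228076601087 -6851671622145000000000 * sqrt(2) / 4885988228076601087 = 27935.71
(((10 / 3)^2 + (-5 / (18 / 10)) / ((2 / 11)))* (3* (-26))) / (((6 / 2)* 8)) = 325 / 24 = 13.54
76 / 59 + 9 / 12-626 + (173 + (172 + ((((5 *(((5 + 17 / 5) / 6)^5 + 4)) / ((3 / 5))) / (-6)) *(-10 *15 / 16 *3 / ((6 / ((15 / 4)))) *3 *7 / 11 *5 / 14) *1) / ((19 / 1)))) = -854672265 / 3156736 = -270.75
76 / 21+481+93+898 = 30988 / 21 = 1475.62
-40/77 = -0.52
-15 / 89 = -0.17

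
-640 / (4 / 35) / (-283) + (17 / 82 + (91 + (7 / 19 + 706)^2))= 4180869778923 / 8377366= 499067.34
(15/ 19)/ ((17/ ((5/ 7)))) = 0.03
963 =963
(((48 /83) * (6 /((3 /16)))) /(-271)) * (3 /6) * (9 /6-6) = 3456 /22493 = 0.15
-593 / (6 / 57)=-11267 / 2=-5633.50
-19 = -19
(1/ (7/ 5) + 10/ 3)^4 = 52200625/ 194481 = 268.41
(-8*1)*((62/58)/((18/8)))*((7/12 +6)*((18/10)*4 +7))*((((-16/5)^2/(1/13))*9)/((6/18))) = -4629354496/3625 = -1277063.31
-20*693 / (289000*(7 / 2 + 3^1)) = -0.01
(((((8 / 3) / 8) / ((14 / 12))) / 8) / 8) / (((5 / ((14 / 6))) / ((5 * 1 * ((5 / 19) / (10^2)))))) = 1 / 36480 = 0.00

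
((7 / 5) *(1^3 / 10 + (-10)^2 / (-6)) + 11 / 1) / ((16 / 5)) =-1829 / 480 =-3.81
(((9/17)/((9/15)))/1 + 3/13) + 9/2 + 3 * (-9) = -9453/442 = -21.39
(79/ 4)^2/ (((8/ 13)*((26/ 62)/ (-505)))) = -97702855/ 128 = -763303.55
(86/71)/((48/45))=645/568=1.14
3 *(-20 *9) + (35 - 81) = -586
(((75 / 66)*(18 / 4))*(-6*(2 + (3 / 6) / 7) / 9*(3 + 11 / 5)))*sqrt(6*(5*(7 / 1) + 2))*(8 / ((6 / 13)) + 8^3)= -1496690*sqrt(222) / 77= -289612.71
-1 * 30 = -30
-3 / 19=-0.16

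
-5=-5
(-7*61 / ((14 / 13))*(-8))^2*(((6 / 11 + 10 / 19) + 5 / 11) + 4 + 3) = 1629976608 / 19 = 85788242.53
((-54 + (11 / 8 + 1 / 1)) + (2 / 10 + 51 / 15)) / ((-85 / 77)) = 8701 / 200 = 43.50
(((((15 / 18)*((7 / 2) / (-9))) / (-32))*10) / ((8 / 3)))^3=0.00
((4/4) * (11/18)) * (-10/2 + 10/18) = -220/81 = -2.72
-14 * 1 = -14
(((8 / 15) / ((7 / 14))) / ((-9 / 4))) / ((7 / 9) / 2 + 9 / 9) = -128 / 375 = -0.34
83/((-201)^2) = 83/40401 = 0.00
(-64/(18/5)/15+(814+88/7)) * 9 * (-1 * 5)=-779990/21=-37142.38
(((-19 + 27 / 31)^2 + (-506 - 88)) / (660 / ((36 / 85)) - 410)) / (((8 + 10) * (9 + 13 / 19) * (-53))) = 484481 / 19371246024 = 0.00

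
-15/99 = -5/33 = -0.15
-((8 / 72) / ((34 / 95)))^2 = -9025 / 93636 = -0.10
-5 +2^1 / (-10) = -5.20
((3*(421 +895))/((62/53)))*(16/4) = 418488/31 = 13499.61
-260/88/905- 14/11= -1.28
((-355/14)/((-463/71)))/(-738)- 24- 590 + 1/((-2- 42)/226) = -32579775073/52620876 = -619.14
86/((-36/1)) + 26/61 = -2155/1098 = -1.96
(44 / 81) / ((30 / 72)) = 176 / 135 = 1.30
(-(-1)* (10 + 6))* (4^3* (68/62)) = 34816/31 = 1123.10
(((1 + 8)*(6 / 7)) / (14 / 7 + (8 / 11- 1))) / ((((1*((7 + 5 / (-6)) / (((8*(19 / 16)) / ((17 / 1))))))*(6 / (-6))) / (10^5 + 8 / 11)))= -25457328 / 629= -40472.70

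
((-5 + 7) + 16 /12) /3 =10 /9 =1.11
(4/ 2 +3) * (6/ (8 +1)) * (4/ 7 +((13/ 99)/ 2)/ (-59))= 233185/ 122661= 1.90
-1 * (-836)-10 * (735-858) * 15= 19286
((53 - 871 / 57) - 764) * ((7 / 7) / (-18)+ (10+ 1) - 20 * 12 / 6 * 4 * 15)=890119097 / 513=1735124.95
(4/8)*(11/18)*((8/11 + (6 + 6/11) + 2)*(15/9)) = 85/18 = 4.72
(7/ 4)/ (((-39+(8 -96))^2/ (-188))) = -329/ 16129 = -0.02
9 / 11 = 0.82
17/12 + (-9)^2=989/12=82.42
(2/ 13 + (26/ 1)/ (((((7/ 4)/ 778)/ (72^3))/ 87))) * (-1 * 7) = -34156473901070/ 13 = -2627421069313.08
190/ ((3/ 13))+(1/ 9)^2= 66691/ 81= 823.35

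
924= 924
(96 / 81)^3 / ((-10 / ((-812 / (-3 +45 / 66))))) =-292683776 / 5019165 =-58.31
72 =72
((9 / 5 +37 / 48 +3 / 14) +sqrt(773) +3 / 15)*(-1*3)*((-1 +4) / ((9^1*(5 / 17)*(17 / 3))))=-3*sqrt(773) / 5- 1003 / 560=-18.47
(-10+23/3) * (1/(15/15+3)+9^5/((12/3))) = -206675/6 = -34445.83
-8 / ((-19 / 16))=128 / 19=6.74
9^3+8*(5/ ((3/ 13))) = 2707/ 3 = 902.33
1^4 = 1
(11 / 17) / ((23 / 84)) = 924 / 391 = 2.36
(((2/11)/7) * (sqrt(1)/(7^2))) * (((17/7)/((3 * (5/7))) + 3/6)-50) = -1451/56595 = -0.03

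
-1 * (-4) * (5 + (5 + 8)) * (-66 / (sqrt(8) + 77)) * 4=-1463616 / 5921 + 38016 * sqrt(2) / 5921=-238.11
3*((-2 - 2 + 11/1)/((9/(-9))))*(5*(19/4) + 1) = -2079/4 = -519.75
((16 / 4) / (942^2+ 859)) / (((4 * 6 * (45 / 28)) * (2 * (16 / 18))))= 1 / 15226680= 0.00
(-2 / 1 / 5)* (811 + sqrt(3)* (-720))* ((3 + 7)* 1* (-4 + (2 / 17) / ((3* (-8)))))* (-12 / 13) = 6448.41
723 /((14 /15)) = 10845 /14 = 774.64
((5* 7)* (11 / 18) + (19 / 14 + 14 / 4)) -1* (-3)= 3685 / 126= 29.25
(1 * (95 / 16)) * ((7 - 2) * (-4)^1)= -118.75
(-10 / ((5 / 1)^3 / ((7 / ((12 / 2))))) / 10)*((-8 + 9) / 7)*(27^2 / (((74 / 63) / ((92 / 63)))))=-5589 / 4625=-1.21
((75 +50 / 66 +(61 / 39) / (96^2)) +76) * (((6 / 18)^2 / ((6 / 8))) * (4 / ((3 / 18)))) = 599999135 / 1111968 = 539.58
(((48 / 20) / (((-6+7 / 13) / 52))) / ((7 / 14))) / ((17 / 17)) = -16224 / 355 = -45.70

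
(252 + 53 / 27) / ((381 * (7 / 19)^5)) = 16978610843 / 172893609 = 98.20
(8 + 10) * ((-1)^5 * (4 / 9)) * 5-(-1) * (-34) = -74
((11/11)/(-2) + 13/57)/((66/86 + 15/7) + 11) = -9331/477318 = -0.02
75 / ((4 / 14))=525 / 2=262.50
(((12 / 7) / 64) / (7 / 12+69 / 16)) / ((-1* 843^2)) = -1 / 129890845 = -0.00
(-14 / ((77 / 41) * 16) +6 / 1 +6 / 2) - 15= -569 / 88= -6.47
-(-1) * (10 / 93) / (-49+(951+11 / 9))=30 / 251999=0.00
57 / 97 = 0.59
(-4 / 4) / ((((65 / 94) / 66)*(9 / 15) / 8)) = -1272.62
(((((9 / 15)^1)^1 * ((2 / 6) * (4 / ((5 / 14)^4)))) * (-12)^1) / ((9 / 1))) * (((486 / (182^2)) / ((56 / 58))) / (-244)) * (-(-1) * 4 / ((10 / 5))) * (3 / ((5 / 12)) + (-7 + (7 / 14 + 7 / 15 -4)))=-745416 / 32215625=-0.02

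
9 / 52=0.17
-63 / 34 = -1.85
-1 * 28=-28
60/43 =1.40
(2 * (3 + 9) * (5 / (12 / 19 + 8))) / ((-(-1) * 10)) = 57 / 41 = 1.39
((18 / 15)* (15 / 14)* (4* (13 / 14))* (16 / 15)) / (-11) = -1248 / 2695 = -0.46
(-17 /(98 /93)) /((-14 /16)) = 6324 /343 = 18.44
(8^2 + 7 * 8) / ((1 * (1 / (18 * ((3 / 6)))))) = 1080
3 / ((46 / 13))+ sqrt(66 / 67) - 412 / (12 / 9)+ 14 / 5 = -304.36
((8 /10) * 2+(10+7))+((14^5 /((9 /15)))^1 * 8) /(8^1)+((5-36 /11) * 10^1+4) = 147908179 /165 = 896413.21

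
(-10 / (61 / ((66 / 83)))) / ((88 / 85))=-1275 / 10126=-0.13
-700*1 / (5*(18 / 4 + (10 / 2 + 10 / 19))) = -5320 / 381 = -13.96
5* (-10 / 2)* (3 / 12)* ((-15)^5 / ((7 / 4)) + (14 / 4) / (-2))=303751225 / 112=2712064.51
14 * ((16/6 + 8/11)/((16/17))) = 1666/33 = 50.48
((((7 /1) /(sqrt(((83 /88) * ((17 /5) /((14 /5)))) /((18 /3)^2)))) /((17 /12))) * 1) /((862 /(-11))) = -11088 * sqrt(108647) /10338397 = -0.35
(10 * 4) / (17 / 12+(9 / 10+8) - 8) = 2400 / 139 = 17.27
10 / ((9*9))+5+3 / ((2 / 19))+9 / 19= 34.10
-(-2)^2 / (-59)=4 / 59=0.07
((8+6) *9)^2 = 15876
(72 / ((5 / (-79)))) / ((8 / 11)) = -7821 / 5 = -1564.20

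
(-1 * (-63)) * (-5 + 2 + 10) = 441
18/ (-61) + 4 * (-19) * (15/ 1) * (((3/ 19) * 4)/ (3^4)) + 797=432511/ 549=787.82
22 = 22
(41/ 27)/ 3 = 41/ 81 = 0.51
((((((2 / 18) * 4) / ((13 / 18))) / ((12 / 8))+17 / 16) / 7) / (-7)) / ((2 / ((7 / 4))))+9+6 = 523241 / 34944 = 14.97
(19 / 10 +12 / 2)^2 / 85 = 6241 / 8500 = 0.73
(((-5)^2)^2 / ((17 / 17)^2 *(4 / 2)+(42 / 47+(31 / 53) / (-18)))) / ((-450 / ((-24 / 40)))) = 37365 / 128287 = 0.29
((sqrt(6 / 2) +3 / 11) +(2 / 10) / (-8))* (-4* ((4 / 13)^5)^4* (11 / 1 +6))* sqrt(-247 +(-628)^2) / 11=-224300372066304* sqrt(131379) / 209054601523688793826811 - 3056092569403392* sqrt(43793) / 11498003083802883660474605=-0.00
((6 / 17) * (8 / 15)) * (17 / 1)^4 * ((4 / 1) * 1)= 314432 / 5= 62886.40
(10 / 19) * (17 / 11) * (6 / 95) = 0.05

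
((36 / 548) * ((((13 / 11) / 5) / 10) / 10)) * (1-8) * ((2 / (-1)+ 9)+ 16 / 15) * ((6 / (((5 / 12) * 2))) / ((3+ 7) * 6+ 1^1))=-0.00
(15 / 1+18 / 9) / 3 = 17 / 3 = 5.67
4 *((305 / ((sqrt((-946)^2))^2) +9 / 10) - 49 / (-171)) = 908153057 / 191288295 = 4.75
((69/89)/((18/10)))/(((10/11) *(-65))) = -253/34710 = -0.01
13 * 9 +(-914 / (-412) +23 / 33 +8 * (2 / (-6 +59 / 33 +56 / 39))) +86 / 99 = 931257115 / 8096418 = 115.02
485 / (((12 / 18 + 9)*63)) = 485 / 609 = 0.80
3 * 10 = 30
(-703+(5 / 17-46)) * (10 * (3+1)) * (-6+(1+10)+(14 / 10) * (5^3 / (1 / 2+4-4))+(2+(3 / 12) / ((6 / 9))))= -181946760 / 17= -10702750.59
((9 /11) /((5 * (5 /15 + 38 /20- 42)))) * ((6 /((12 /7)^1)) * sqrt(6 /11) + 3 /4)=-189 * sqrt(66) /144353- 81 /26246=-0.01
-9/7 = -1.29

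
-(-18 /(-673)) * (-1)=18 /673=0.03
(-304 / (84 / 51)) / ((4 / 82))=-26486 / 7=-3783.71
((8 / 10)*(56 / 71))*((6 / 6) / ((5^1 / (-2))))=-448 / 1775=-0.25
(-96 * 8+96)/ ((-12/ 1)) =56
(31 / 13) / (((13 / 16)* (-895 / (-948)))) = 470208 / 151255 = 3.11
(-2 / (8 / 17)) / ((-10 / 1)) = 17 / 40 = 0.42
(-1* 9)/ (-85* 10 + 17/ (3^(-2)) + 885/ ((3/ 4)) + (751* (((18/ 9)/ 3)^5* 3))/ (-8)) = -0.02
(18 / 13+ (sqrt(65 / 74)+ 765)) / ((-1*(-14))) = sqrt(4810) / 1036+ 9963 / 182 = 54.81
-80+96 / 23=-1744 / 23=-75.83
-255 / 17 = -15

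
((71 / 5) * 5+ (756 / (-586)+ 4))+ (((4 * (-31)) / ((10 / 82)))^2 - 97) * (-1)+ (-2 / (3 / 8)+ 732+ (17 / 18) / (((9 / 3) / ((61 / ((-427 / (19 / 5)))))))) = -2860180612319 / 2768850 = -1032985.03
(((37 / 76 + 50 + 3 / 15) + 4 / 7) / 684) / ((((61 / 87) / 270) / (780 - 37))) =26440819281 / 1233176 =21441.24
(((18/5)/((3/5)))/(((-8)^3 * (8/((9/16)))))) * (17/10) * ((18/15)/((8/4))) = -1377/1638400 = -0.00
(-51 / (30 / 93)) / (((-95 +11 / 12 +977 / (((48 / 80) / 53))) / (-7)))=66402 / 5172455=0.01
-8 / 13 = -0.62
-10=-10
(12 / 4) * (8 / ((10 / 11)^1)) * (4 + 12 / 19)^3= 89954304 / 34295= 2622.96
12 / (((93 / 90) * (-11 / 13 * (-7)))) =4680 / 2387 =1.96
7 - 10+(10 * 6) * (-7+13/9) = -1009/3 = -336.33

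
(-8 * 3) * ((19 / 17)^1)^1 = -456 / 17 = -26.82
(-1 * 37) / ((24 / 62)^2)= -35557 / 144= -246.92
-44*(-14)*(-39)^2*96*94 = 8454910464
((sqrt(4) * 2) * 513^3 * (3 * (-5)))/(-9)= 900037980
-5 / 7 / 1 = -5 / 7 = -0.71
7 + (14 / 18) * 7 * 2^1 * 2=259 / 9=28.78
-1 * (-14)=14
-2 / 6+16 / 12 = 1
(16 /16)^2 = 1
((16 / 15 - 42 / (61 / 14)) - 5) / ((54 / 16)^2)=-1.19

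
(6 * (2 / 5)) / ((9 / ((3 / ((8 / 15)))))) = 3 / 2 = 1.50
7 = 7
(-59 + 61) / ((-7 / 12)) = -24 / 7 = -3.43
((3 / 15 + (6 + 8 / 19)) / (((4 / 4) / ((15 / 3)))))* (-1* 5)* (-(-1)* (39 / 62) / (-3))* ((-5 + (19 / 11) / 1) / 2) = -367965 / 6479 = -56.79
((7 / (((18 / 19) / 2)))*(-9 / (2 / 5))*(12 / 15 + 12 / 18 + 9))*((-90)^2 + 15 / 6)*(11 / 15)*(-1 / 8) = 744428531 / 288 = 2584821.29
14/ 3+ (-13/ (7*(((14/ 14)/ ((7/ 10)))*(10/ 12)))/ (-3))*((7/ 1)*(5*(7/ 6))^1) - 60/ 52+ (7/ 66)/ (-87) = 4617776/ 186615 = 24.74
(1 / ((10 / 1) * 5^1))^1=1 / 50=0.02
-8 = -8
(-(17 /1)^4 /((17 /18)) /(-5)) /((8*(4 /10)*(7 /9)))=397953 /56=7106.30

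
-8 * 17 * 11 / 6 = -748 / 3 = -249.33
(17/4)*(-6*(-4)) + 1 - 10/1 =93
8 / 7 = 1.14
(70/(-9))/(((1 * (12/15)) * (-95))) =35/342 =0.10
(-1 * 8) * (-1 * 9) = 72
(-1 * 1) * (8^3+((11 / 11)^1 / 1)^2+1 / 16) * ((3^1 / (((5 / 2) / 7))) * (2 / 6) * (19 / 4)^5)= -142284076837 / 40960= -3473732.34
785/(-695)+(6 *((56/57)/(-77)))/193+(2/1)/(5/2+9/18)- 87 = -1471177736/16820529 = -87.46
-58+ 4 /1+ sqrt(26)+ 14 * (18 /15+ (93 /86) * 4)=sqrt(26)+ 5022 /215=28.46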